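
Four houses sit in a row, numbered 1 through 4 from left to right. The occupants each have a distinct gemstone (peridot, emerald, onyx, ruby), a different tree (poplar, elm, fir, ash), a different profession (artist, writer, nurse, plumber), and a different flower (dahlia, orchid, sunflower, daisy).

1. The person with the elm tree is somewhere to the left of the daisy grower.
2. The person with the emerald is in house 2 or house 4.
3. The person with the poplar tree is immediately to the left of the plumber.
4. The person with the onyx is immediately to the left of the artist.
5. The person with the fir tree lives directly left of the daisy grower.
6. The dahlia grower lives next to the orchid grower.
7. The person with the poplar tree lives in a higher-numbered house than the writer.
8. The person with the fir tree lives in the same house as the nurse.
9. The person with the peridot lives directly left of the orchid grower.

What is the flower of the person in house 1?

dahlia

House 4's tree must be ash (nothing else left).
The person with the emerald is narrowed to house 2 or 4; consider each.
Placing it in house 2 leads to a contradiction, so it's in house 4.
The person with the poplar tree is narrowed to house 2 or 3; consider each.
Placing it in house 2 leads to a contradiction, so it's in house 3.
By clue 3, the plumber is in house 4.
So house 3 gets artist for profession.
By clue 4, the person with the onyx is in house 2.
The person with the peridot is narrowed to house 1 or 3; consider each.
Placing it in house 3 leads to a contradiction, so it's in house 1.
The orchid grower is in house 2 (clue 9).
That leaves ruby as the gemstone for house 3.
House 3's flower must be daisy (nothing else left).
House 4 flower: only sunflower fits.
Clue 5 places the person with the fir tree in house 2.
Clue 8: the nurse is in house 2.
House 1's tree must be elm (nothing else left).
So house 1 gets writer for profession.
The only flower still possible for house 1 is dahlia.
So: house 1 = peridot/elm/writer/dahlia, house 2 = onyx/fir/nurse/orchid, house 3 = ruby/poplar/artist/daisy, house 4 = emerald/ash/plumber/sunflower.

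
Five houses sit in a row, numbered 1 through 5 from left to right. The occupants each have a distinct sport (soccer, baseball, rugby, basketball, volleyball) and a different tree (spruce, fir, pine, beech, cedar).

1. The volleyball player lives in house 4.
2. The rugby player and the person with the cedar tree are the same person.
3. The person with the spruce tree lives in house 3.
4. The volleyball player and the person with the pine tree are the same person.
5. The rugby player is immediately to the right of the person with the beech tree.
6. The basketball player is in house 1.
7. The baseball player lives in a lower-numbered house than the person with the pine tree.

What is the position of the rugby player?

The volleyball player is in house 4 (clue 1).
From clue 3, the person with the spruce tree must be in house 3.
From clue 4, the person with the pine tree must be in house 4.
Clue 6: the basketball player is in house 1.
Clue 5: the rugby player is in house 2.
Clue 5: the person with the beech tree is in house 1.
That leaves soccer as the sport for house 5.
From clue 2, the person with the cedar tree must be in house 2.
House 3 sport: only baseball fits.
House 5 tree: only fir fits.
So: house 1 = basketball/beech, house 2 = rugby/cedar, house 3 = baseball/spruce, house 4 = volleyball/pine, house 5 = soccer/fir.

2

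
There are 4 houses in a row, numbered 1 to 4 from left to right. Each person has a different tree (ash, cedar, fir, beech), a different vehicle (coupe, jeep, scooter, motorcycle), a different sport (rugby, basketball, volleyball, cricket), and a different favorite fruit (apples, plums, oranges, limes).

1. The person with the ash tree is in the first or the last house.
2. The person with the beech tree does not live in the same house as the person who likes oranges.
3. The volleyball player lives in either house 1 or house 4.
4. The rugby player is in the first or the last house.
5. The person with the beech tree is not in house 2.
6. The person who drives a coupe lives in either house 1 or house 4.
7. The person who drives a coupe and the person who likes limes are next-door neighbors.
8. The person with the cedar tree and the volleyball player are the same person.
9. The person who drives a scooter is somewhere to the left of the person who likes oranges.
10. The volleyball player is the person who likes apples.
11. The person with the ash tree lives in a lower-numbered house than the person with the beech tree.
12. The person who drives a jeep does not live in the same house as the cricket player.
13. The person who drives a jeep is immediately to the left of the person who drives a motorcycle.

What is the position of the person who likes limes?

3

Clue 11: the person with the ash tree is in house 1.
House 2's tree must be fir (nothing else left).
House 3 tree: only beech fits.
House 4's tree must be cedar (nothing else left).
Clue 8: the volleyball player is in house 4.
Clue 10: the person who likes apples is in house 4.
House 1 favorite fruit: only plums fits.
House 2 favorite fruit: only oranges fits.
House 3's favorite fruit must be limes (nothing else left).
By clue 7, the person who drives a coupe is in house 4.
Clue 9 places the person who drives a scooter in house 1.
The only sport still possible for house 1 is rugby.
Clue 13: the person who drives a jeep is in house 2.
Clue 13: the person who drives a motorcycle is in house 3.
From clue 12, the cricket player must be in house 3.
House 2's sport must be basketball (nothing else left).
So: house 1 = ash/scooter/rugby/plums, house 2 = fir/jeep/basketball/oranges, house 3 = beech/motorcycle/cricket/limes, house 4 = cedar/coupe/volleyball/apples.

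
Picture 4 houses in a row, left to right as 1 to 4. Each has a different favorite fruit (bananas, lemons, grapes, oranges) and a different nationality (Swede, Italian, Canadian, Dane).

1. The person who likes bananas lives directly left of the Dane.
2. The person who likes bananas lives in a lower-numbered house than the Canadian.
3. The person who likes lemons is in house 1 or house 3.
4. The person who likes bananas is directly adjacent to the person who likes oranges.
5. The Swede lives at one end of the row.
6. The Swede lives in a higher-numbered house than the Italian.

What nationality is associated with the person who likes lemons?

Canadian

From clue 6, the Swede must be in house 4.
House 1's nationality must be Italian (nothing else left).
The only favorite fruit still possible for house 4 is grapes.
The person who likes bananas is narrowed to house 1 or 2; consider each.
Placing it in house 2 leads to a contradiction, so it's in house 1.
By clue 1, the Dane is in house 2.
From clue 4, the person who likes oranges must be in house 2.
So house 3 gets lemons for favorite fruit.
So house 3 gets Canadian for nationality.
So: house 1 = bananas/Italian, house 2 = oranges/Dane, house 3 = lemons/Canadian, house 4 = grapes/Swede.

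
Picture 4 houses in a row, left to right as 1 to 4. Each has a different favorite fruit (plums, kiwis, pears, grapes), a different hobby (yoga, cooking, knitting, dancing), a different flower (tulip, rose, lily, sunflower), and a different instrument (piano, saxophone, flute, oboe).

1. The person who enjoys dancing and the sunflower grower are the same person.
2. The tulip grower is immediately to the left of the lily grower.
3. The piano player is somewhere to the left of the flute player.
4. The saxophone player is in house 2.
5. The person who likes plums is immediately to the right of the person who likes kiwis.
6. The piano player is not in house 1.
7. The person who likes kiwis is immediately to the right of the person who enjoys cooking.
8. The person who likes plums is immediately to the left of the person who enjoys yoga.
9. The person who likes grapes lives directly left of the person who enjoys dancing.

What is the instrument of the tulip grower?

piano

Clue 4: the saxophone player is in house 2.
House 4 favorite fruit: only pears fits.
That leaves oboe as the instrument for house 1.
So house 4 gets flute for instrument.
Clue 5: the person who likes plums is in house 3.
From clue 5, the person who likes kiwis must be in house 2.
From clue 7, the person who enjoys cooking must be in house 1.
By clue 8, the person who enjoys yoga is in house 4.
House 1's favorite fruit must be grapes (nothing else left).
So house 3 gets piano for instrument.
By clue 9, the person who enjoys dancing is in house 2.
House 3 hobby: only knitting fits.
From clue 1, the sunflower grower must be in house 2.
The tulip grower is in house 3 (clue 2).
Clue 2: the lily grower is in house 4.
House 1's flower must be rose (nothing else left).
So: house 1 = grapes/cooking/rose/oboe, house 2 = kiwis/dancing/sunflower/saxophone, house 3 = plums/knitting/tulip/piano, house 4 = pears/yoga/lily/flute.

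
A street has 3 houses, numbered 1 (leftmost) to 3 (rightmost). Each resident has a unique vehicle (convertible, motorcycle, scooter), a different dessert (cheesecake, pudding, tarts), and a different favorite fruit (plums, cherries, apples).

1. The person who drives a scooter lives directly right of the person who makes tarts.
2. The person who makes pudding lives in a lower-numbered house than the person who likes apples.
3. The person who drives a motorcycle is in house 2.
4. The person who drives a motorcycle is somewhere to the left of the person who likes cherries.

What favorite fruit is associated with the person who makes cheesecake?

cherries

Clue 3 places the person who drives a motorcycle in house 2.
The person who likes cherries is in house 3 (clue 4).
That leaves convertible as the vehicle for house 1.
That leaves scooter as the vehicle for house 3.
The only dessert still possible for house 3 is cheesecake.
So house 1 gets plums for favorite fruit.
House 2 favorite fruit: only apples fits.
The person who makes tarts is in house 2 (clue 1).
By clue 2, the person who makes pudding is in house 1.
So: house 1 = convertible/pudding/plums, house 2 = motorcycle/tarts/apples, house 3 = scooter/cheesecake/cherries.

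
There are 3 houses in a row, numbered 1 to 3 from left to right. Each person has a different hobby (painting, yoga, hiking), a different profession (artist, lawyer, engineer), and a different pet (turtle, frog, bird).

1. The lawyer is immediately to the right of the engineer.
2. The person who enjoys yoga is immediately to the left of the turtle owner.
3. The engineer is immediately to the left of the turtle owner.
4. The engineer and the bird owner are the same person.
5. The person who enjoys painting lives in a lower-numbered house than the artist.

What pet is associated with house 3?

frog

So house 3 gets hiking for hobby.
House 1's profession must be engineer (nothing else left).
Clue 1: the lawyer is in house 2.
Clue 3 places the turtle owner in house 2.
By clue 4, the bird owner is in house 1.
The only profession still possible for house 3 is artist.
House 3's pet must be frog (nothing else left).
The person who enjoys yoga is in house 1 (clue 2).
So house 2 gets painting for hobby.
So: house 1 = yoga/engineer/bird, house 2 = painting/lawyer/turtle, house 3 = hiking/artist/frog.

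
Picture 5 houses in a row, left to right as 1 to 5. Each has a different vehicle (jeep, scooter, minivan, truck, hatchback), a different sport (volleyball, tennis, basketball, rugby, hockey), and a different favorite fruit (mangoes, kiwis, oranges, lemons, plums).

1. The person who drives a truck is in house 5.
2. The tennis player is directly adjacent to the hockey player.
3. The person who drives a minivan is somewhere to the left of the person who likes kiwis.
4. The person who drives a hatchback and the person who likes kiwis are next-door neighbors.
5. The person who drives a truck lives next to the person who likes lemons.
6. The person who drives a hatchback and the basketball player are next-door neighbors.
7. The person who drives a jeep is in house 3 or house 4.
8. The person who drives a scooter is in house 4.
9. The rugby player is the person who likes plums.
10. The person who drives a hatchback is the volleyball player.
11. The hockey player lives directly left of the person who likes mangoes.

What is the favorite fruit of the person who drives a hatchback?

From clue 1, the person who drives a truck must be in house 5.
By clue 5, the person who likes lemons is in house 4.
Clue 8: the person who drives a scooter is in house 4.
So house 3 gets jeep for vehicle.
House 4's sport must be hockey (nothing else left).
Clue 11 places the person who likes mangoes in house 5.
So house 5 gets tennis for sport.
The person who drives a hatchback is narrowed to house 1 or 2; consider each.
Placing it in house 1 leads to a contradiction, so it's in house 2.
The person who likes kiwis is in house 3 (clue 4).
The volleyball player is in house 2 (clue 10).
So house 1 gets minivan for vehicle.
The rugby player is in house 1 (clue 9).
Clue 9: the person who likes plums is in house 1.
So house 3 gets basketball for sport.
So house 2 gets oranges for favorite fruit.
So: house 1 = minivan/rugby/plums, house 2 = hatchback/volleyball/oranges, house 3 = jeep/basketball/kiwis, house 4 = scooter/hockey/lemons, house 5 = truck/tennis/mangoes.

oranges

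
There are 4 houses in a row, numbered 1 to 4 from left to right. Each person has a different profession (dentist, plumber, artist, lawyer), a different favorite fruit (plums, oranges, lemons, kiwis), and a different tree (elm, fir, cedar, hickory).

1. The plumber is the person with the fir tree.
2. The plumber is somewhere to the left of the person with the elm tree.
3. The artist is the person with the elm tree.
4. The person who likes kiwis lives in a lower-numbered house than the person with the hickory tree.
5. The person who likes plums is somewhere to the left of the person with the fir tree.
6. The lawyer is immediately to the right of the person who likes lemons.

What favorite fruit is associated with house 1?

plums

So house 4 gets oranges for favorite fruit.
The only tree still possible for house 1 is cedar.
The only profession still possible for house 1 is dentist.
The artist is narrowed to house 3 or 4; consider each.
Placing it in house 4 leads to a contradiction, so it's in house 3.
From clue 3, the person with the elm tree must be in house 3.
So house 4 gets lawyer for profession.
The only tree still possible for house 2 is fir.
House 4 tree: only hickory fits.
Clue 5: the person who likes plums is in house 1.
From clue 6, the person who likes lemons must be in house 3.
That leaves plumber as the profession for house 2.
The only favorite fruit still possible for house 2 is kiwis.
So: house 1 = dentist/plums/cedar, house 2 = plumber/kiwis/fir, house 3 = artist/lemons/elm, house 4 = lawyer/oranges/hickory.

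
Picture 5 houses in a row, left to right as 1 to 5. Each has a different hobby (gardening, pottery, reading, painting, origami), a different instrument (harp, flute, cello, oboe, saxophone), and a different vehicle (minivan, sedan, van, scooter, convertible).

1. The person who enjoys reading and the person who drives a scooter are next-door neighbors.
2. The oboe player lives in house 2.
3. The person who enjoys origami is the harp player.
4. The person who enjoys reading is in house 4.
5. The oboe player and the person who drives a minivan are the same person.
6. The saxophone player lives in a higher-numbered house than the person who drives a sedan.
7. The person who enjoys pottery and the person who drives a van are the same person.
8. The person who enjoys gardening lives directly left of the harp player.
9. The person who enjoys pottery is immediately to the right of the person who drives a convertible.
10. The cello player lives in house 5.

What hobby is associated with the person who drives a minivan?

gardening

From clue 2, the oboe player must be in house 2.
The person who enjoys reading is in house 4 (clue 4).
The person who drives a minivan is in house 2 (clue 5).
Clue 10 places the cello player in house 5.
House 1's instrument must be flute (nothing else left).
By clue 3, the person who enjoys origami is in house 3.
From clue 3, the harp player must be in house 3.
Clue 8: the person who enjoys gardening is in house 2.
Clue 9 places the person who enjoys pottery in house 5.
From clue 9, the person who drives a convertible must be in house 4.
So house 1 gets painting for hobby.
House 4 instrument: only saxophone fits.
That leaves sedan as the vehicle for house 1.
Clue 7: the person who drives a van is in house 5.
House 3's vehicle must be scooter (nothing else left).
So: house 1 = painting/flute/sedan, house 2 = gardening/oboe/minivan, house 3 = origami/harp/scooter, house 4 = reading/saxophone/convertible, house 5 = pottery/cello/van.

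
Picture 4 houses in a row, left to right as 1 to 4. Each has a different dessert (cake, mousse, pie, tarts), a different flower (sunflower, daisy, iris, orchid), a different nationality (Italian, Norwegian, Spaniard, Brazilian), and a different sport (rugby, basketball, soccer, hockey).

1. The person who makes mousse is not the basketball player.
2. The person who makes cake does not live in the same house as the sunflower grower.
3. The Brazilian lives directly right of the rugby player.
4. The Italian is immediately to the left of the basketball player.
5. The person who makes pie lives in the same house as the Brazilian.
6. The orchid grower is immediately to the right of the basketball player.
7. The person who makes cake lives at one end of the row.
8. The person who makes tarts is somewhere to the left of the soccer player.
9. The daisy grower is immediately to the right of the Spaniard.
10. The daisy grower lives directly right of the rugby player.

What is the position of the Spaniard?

3

The person who makes cake is narrowed to house 1 or 4; consider each.
Placing it in house 4 leads to a contradiction, so it's in house 1.
House 1 flower: only iris fits.
The person who makes tarts is narrowed to house 2 or 3; consider each.
Placing it in house 3 leads to a contradiction, so it's in house 2.
So house 2 gets sunflower for flower.
House 1's sport must be hockey (nothing else left).
House 4's sport must be soccer (nothing else left).
The person who makes mousse is narrowed to house 3 or 4; consider each.
Placing it in house 4 leads to a contradiction, so it's in house 3.
The basketball player is in house 2 (clue 1).
Clue 4: the Italian is in house 1.
From clue 6, the orchid grower must be in house 3.
That leaves pie as the dessert for house 4.
The only flower still possible for house 4 is daisy.
So house 3 gets rugby for sport.
Clue 3: the Brazilian is in house 4.
By clue 9, the Spaniard is in house 3.
The only nationality still possible for house 2 is Norwegian.
So: house 1 = cake/iris/Italian/hockey, house 2 = tarts/sunflower/Norwegian/basketball, house 3 = mousse/orchid/Spaniard/rugby, house 4 = pie/daisy/Brazilian/soccer.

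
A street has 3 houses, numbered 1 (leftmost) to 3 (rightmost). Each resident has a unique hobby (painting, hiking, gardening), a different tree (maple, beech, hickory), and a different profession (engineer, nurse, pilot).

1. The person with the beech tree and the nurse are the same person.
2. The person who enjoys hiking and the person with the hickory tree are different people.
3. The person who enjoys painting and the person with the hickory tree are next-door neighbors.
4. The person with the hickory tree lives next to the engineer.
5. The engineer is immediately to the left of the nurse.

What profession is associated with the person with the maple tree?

engineer

The person with the beech tree is narrowed to house 2 or 3; consider each.
Placing it in house 2 leads to a contradiction, so it's in house 3.
Clue 1: the nurse is in house 3.
By clue 5, the engineer is in house 2.
House 1's profession must be pilot (nothing else left).
Clue 4 places the person with the hickory tree in house 1.
That leaves maple as the tree for house 2.
From clue 3, the person who enjoys painting must be in house 2.
That leaves gardening as the hobby for house 1.
The only hobby still possible for house 3 is hiking.
So: house 1 = gardening/hickory/pilot, house 2 = painting/maple/engineer, house 3 = hiking/beech/nurse.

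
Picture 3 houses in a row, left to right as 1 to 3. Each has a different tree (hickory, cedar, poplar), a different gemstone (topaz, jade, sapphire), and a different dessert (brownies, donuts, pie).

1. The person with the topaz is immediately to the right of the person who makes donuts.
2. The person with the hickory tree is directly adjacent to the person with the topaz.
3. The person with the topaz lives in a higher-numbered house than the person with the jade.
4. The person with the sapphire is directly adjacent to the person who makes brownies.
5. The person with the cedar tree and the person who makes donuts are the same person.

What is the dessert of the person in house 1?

The person with the cedar tree is narrowed to house 1 or 2; consider each.
Placing it in house 2 leads to a contradiction, so it's in house 1.
The person who makes donuts is in house 1 (clue 5).
Clue 1: the person with the topaz is in house 2.
The person with the hickory tree is in house 3 (clue 2).
Clue 3: the person with the jade is in house 1.
That leaves poplar as the tree for house 2.
That leaves sapphire as the gemstone for house 3.
By clue 4, the person who makes brownies is in house 2.
House 3's dessert must be pie (nothing else left).
So: house 1 = cedar/jade/donuts, house 2 = poplar/topaz/brownies, house 3 = hickory/sapphire/pie.

donuts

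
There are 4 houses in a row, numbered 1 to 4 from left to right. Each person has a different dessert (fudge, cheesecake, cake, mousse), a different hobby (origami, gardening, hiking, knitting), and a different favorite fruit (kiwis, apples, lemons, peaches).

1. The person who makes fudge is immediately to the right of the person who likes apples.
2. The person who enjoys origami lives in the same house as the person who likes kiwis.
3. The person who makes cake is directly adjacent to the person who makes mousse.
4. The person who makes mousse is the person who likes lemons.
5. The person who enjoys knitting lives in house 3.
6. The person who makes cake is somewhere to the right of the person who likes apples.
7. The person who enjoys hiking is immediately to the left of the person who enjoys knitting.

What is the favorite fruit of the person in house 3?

lemons

From clue 5, the person who enjoys knitting must be in house 3.
Clue 7: the person who enjoys hiking is in house 2.
The person who enjoys gardening is narrowed to house 1 or 4; consider each.
Placing it in house 4 leads to a contradiction, so it's in house 1.
House 4 hobby: only origami fits.
Clue 2: the person who likes kiwis is in house 4.
The person who makes cake is narrowed to house 2 or 3 or 4; consider each.
Placing it in house 2 and house 3 leads to a contradiction, so it's in house 4.
By clue 3, the person who makes mousse is in house 3.
From clue 4, the person who likes lemons must be in house 3.
The only dessert still possible for house 1 is cheesecake.
The only dessert still possible for house 2 is fudge.
The person who likes apples is in house 1 (clue 1).
House 2 favorite fruit: only peaches fits.
So: house 1 = cheesecake/gardening/apples, house 2 = fudge/hiking/peaches, house 3 = mousse/knitting/lemons, house 4 = cake/origami/kiwis.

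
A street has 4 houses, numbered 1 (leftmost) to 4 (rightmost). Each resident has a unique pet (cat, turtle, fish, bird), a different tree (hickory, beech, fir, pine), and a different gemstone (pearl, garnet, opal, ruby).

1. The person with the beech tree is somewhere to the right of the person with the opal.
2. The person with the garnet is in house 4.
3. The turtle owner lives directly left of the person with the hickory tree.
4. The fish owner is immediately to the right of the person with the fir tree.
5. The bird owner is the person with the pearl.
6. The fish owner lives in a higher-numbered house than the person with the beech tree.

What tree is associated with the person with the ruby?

fir

Clue 2 places the person with the garnet in house 4.
The only tree still possible for house 1 is pine.
That leaves hickory as the tree for house 4.
Clue 3 places the turtle owner in house 3.
The only pet still possible for house 4 is fish.
Clue 4 places the person with the fir tree in house 3.
So house 2 gets beech for tree.
House 3's gemstone must be ruby (nothing else left).
By clue 1, the person with the opal is in house 1.
House 2 gemstone: only pearl fits.
The bird owner is in house 2 (clue 5).
The only pet still possible for house 1 is cat.
So: house 1 = cat/pine/opal, house 2 = bird/beech/pearl, house 3 = turtle/fir/ruby, house 4 = fish/hickory/garnet.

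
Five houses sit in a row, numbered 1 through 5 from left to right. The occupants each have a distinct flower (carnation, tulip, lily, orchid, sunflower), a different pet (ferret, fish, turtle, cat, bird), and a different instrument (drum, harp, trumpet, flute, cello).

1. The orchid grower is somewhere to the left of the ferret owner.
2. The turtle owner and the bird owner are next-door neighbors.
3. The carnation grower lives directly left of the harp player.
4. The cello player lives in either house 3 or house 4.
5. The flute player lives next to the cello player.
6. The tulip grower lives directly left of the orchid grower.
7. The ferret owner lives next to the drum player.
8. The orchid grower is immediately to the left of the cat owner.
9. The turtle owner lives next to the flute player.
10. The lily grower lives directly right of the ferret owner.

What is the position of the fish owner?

5

That leaves trumpet as the instrument for house 1.
The lily grower is narrowed to house 4 or 5; consider each.
Placing it in house 4 leads to a contradiction, so it's in house 5.
The ferret owner is in house 4 (clue 10).
House 3 pet: only cat fits.
Clue 8 places the orchid grower in house 2.
House 5's pet must be fish (nothing else left).
So house 1 gets tulip for flower.
That leaves flute as the instrument for house 2.
The cello player is in house 3 (clue 5).
From clue 9, the turtle owner must be in house 1.
That leaves bird as the pet for house 2.
The only instrument still possible for house 4 is harp.
So house 5 gets drum for instrument.
Clue 3 places the carnation grower in house 3.
That leaves sunflower as the flower for house 4.
So: house 1 = tulip/turtle/trumpet, house 2 = orchid/bird/flute, house 3 = carnation/cat/cello, house 4 = sunflower/ferret/harp, house 5 = lily/fish/drum.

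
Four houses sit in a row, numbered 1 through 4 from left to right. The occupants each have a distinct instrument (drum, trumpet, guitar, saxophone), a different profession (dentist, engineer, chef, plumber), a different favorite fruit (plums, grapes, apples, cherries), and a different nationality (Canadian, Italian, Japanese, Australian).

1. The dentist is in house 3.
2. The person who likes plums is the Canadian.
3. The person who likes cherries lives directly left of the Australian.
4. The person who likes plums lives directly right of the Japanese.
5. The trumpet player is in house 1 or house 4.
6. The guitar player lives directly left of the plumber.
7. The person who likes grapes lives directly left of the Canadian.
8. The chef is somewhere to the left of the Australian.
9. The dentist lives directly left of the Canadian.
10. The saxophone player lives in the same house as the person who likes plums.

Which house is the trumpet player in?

1

From clue 1, the dentist must be in house 3.
From clue 9, the Canadian must be in house 4.
Clue 2 places the person who likes plums in house 4.
Clue 4: the Japanese is in house 3.
The person who likes grapes is in house 3 (clue 7).
By clue 10, the saxophone player is in house 4.
That leaves drum as the instrument for house 2.
House 3 instrument: only guitar fits.
House 1's nationality must be Italian (nothing else left).
So house 2 gets Australian for nationality.
From clue 3, the person who likes cherries must be in house 1.
Clue 6 places the plumber in house 4.
By clue 8, the chef is in house 1.
House 1's instrument must be trumpet (nothing else left).
House 2 profession: only engineer fits.
That leaves apples as the favorite fruit for house 2.
So: house 1 = trumpet/chef/cherries/Italian, house 2 = drum/engineer/apples/Australian, house 3 = guitar/dentist/grapes/Japanese, house 4 = saxophone/plumber/plums/Canadian.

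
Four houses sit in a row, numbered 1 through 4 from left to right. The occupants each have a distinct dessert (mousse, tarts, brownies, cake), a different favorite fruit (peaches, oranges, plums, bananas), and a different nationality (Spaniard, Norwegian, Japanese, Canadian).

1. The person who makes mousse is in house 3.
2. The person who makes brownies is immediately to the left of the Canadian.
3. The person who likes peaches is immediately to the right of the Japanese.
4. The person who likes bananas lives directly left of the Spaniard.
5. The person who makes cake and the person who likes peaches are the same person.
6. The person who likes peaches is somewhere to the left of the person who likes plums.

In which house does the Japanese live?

Clue 1 places the person who makes mousse in house 3.
The person who makes cake is in house 2 (clue 5).
The person who likes peaches is in house 2 (clue 5).
That leaves tarts as the dessert for house 4.
Clue 2 places the Canadian in house 2.
The Japanese is in house 1 (clue 3).
So house 1 gets brownies for dessert.
The only nationality still possible for house 3 is Norwegian.
House 4 nationality: only Spaniard fits.
By clue 4, the person who likes bananas is in house 3.
House 1's favorite fruit must be oranges (nothing else left).
House 4 favorite fruit: only plums fits.
So: house 1 = brownies/oranges/Japanese, house 2 = cake/peaches/Canadian, house 3 = mousse/bananas/Norwegian, house 4 = tarts/plums/Spaniard.

1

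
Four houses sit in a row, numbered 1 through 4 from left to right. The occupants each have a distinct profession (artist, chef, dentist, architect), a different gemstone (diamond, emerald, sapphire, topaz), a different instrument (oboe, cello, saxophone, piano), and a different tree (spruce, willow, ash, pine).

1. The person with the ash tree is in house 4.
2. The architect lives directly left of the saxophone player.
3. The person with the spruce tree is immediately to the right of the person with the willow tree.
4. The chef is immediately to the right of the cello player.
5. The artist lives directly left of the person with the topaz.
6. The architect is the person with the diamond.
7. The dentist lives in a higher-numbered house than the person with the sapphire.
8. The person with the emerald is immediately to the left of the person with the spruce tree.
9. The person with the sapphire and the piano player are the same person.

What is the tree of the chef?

The person with the ash tree is in house 4 (clue 1).
House 4's gemstone must be topaz (nothing else left).
Clue 5: the artist is in house 3.
The only profession still possible for house 1 is architect.
Clue 2: the saxophone player is in house 2.
Clue 6 places the person with the diamond in house 1.
House 2 gemstone: only emerald fits.
The only gemstone still possible for house 3 is sapphire.
House 4 instrument: only oboe fits.
From clue 7, the dentist must be in house 4.
From clue 8, the person with the spruce tree must be in house 3.
Clue 9 places the piano player in house 3.
So house 2 gets chef for profession.
The only instrument still possible for house 1 is cello.
By clue 3, the person with the willow tree is in house 2.
That leaves pine as the tree for house 1.
So: house 1 = architect/diamond/cello/pine, house 2 = chef/emerald/saxophone/willow, house 3 = artist/sapphire/piano/spruce, house 4 = dentist/topaz/oboe/ash.

willow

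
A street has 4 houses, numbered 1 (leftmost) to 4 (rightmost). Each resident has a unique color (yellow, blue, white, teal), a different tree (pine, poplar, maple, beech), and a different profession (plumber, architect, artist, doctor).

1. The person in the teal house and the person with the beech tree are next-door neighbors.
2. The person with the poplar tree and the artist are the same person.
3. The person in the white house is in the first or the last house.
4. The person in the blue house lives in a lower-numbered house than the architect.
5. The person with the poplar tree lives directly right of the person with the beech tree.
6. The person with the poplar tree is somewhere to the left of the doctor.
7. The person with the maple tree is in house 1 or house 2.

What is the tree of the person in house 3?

So house 4 gets pine for tree.
So house 3 gets poplar for tree.
The only profession still possible for house 1 is plumber.
By clue 2, the artist is in house 3.
From clue 5, the person with the beech tree must be in house 2.
The doctor is in house 4 (clue 6).
So house 1 gets maple for tree.
The only profession still possible for house 2 is architect.
Clue 4 places the person in the blue house in house 1.
The only color still possible for house 2 is yellow.
That leaves teal as the color for house 3.
House 4's color must be white (nothing else left).
So: house 1 = blue/maple/plumber, house 2 = yellow/beech/architect, house 3 = teal/poplar/artist, house 4 = white/pine/doctor.

poplar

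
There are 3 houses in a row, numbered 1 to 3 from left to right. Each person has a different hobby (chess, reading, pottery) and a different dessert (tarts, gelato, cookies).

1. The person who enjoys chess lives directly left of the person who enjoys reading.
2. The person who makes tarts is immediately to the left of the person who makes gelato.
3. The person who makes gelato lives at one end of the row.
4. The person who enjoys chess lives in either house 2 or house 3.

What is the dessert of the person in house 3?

From clue 3, the person who makes gelato must be in house 3.
The person who enjoys chess is in house 2 (clue 4).
The only hobby still possible for house 1 is pottery.
House 3 hobby: only reading fits.
Clue 2: the person who makes tarts is in house 2.
House 1 dessert: only cookies fits.
So: house 1 = pottery/cookies, house 2 = chess/tarts, house 3 = reading/gelato.

gelato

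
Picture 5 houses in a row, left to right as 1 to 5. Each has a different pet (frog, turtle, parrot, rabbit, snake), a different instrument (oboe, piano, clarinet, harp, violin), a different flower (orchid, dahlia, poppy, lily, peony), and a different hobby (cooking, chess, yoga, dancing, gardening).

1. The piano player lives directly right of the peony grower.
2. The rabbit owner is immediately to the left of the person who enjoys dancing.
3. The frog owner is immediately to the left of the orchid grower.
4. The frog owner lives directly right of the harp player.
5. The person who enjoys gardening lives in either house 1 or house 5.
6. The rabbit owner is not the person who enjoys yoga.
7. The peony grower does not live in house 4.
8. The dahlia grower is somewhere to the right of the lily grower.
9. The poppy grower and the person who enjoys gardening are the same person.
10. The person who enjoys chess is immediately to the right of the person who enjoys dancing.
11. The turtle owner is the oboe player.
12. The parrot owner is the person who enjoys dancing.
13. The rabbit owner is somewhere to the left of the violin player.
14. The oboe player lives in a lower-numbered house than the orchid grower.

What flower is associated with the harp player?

So house 5 gets snake for pet.
The poppy grower is narrowed to house 1 or 5; consider each.
Placing it in house 5 leads to a contradiction, so it's in house 1.
From clue 9, the person who enjoys gardening must be in house 1.
The piano player is narrowed to house 3 or 4; consider each.
Placing it in house 3 leads to a contradiction, so it's in house 4.
The peony grower is in house 3 (clue 1).
House 2's flower must be lily (nothing else left).
The frog owner is narrowed to house 3 or 4; consider each.
Placing it in house 3 leads to a contradiction, so it's in house 4.
From clue 3, the orchid grower must be in house 5.
Clue 4: the harp player is in house 3.
So house 4 gets dahlia for flower.
House 3 pet: only parrot fits.
From clue 12, the person who enjoys dancing must be in house 3.
The rabbit owner is in house 2 (clue 2).
From clue 13, the violin player must be in house 5.
House 1's pet must be turtle (nothing else left).
That leaves cooking as the hobby for house 2.
The only hobby still possible for house 4 is chess.
That leaves yoga as the hobby for house 5.
From clue 11, the oboe player must be in house 1.
That leaves clarinet as the instrument for house 2.
So: house 1 = turtle/oboe/poppy/gardening, house 2 = rabbit/clarinet/lily/cooking, house 3 = parrot/harp/peony/dancing, house 4 = frog/piano/dahlia/chess, house 5 = snake/violin/orchid/yoga.

peony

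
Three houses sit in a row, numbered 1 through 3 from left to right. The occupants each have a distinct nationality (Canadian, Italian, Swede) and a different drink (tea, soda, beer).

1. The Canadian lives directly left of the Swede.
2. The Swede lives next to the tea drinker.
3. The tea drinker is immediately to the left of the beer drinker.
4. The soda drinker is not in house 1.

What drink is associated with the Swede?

House 1 drink: only tea fits.
From clue 2, the Swede must be in house 2.
The beer drinker is in house 2 (clue 3).
House 3's nationality must be Italian (nothing else left).
House 3's drink must be soda (nothing else left).
So house 1 gets Canadian for nationality.
So: house 1 = Canadian/tea, house 2 = Swede/beer, house 3 = Italian/soda.

beer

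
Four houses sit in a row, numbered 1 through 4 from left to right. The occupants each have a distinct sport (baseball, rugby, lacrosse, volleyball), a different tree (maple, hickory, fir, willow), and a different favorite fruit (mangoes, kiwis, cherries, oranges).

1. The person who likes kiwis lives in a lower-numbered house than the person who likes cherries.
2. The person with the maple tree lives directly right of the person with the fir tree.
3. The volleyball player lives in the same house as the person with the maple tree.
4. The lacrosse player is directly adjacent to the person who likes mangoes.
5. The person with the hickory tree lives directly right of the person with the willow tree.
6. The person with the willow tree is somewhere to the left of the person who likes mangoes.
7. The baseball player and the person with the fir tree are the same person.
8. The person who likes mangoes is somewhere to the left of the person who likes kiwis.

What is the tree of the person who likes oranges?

willow

The person who likes mangoes is in house 2 (clue 8).
Clue 8 places the person who likes kiwis in house 3.
So house 1 gets oranges for favorite fruit.
That leaves cherries as the favorite fruit for house 4.
From clue 6, the person with the willow tree must be in house 1.
The person with the hickory tree is in house 2 (clue 5).
House 3 tree: only fir fits.
House 4's tree must be maple (nothing else left).
By clue 3, the volleyball player is in house 4.
By clue 7, the baseball player is in house 3.
House 1's sport must be lacrosse (nothing else left).
House 2's sport must be rugby (nothing else left).
So: house 1 = lacrosse/willow/oranges, house 2 = rugby/hickory/mangoes, house 3 = baseball/fir/kiwis, house 4 = volleyball/maple/cherries.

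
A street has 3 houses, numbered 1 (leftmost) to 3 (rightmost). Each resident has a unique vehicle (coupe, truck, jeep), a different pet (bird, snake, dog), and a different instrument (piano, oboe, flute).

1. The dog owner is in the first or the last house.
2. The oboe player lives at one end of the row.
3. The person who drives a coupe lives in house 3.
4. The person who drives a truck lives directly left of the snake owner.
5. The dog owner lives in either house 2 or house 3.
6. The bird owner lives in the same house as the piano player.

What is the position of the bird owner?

Clue 3 places the person who drives a coupe in house 3.
The dog owner is in house 3 (clue 5).
So house 1 gets bird for pet.
So house 2 gets snake for pet.
Clue 4: the person who drives a truck is in house 1.
Clue 6: the piano player is in house 1.
House 2 vehicle: only jeep fits.
House 2's instrument must be flute (nothing else left).
House 3 instrument: only oboe fits.
So: house 1 = truck/bird/piano, house 2 = jeep/snake/flute, house 3 = coupe/dog/oboe.

1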